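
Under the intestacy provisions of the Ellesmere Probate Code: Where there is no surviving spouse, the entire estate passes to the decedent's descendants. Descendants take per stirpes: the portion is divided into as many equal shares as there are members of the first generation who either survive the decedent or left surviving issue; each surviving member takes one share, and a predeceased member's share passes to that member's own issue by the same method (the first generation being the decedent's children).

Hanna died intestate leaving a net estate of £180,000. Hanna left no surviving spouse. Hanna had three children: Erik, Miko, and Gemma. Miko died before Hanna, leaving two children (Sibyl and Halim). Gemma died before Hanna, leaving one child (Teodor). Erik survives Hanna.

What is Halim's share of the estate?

Halim receives £30,000.

The entire £180,000 passes to the descendants.
That amount (£180,000) is divided into 3 shares of £60,000: Erik takes £60,000; Miko's £60,000 share passes to Miko's issue; Gemma's £60,000 share passes to Gemma's issue.
Miko's share (£60,000) is divided into 2 shares of £30,000: Sibyl and Halim each take £30,000.
Gemma's share (£60,000) passes entirely to Teodor.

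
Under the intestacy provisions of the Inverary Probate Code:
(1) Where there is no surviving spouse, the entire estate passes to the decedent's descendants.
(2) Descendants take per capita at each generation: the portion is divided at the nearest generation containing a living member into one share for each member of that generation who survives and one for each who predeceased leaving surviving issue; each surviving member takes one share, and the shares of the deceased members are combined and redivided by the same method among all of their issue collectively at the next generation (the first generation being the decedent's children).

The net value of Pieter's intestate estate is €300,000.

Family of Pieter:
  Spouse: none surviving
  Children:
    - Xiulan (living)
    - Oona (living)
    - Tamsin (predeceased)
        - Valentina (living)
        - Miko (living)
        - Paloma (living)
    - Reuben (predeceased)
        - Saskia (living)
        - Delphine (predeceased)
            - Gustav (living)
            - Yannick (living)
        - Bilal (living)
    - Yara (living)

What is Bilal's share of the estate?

The entire €300,000 passes to the descendants.
That amount (€300,000) is divided at the children's generation into 5 shares of €60,000. Xiulan, Oona, and Yara each take €60,000. The 2 shares of the deceased (Tamsin and Reuben) are combined into a pool of €120,000.
That pool (€120,000) is divided at the grandchildren's generation into 6 shares of €20,000. Valentina, Miko, Paloma, Saskia, and Bilal each take €20,000. The remaining share for the deceased Delphine (€20,000) is carried to the next generation.
That pool (€20,000) is divided at the great-grandchildren's generation equally among Gustav and Yannick: €10,000 each.

Bilal receives €20,000.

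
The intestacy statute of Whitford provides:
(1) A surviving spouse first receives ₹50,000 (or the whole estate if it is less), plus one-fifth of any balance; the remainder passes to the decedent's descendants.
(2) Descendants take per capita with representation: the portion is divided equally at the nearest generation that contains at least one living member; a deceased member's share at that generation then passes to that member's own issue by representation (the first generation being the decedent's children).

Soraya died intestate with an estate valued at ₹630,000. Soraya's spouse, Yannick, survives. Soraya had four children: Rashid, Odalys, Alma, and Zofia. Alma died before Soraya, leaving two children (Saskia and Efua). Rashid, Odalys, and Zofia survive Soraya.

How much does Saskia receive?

Saskia receives ₹58,000.

Yannick first takes ₹50,000, leaving a balance of ₹580,000. Yannick then takes one-fifth of the balance (₹116,000), for a total of ₹166,000. The remaining ₹464,000 passes to the descendants.
The descendants' portion (₹464,000) is divided into 4 shares of ₹116,000: Rashid, Odalys, and Zofia each take ₹116,000; Alma's ₹116,000 share passes to Alma's issue.
Alma's share (₹116,000) is divided into 2 shares of ₹58,000: Saskia and Efua each take ₹58,000.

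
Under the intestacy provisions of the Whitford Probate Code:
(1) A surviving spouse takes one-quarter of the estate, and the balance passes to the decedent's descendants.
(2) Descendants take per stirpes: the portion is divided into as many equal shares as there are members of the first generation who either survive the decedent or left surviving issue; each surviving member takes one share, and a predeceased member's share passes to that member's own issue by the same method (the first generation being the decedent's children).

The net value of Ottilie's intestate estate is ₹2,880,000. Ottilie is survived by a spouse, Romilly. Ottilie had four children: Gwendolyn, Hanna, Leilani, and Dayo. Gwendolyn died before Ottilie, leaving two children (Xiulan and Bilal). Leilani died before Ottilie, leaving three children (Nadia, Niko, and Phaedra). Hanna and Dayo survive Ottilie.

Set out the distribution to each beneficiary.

Romilly: ₹720,000; Xiulan: ₹270,000; Bilal: ₹270,000; Hanna: ₹540,000; Nadia: ₹180,000; Niko: ₹180,000; Phaedra: ₹180,000; Dayo: ₹540,000

Romilly takes one-quarter of ₹2,880,000 = ₹720,000. The remaining ₹2,160,000 passes to the descendants.
The descendants' portion (₹2,160,000) is divided into 4 shares of ₹540,000: Hanna and Dayo each take ₹540,000; Gwendolyn's ₹540,000 share passes to Gwendolyn's issue; Leilani's ₹540,000 share passes to Leilani's issue.
Gwendolyn's share (₹540,000) is divided into 2 shares of ₹270,000: Xiulan and Bilal each take ₹270,000.
Leilani's share (₹540,000) is divided into 3 shares of ₹180,000: Nadia, Niko, and Phaedra each take ₹180,000.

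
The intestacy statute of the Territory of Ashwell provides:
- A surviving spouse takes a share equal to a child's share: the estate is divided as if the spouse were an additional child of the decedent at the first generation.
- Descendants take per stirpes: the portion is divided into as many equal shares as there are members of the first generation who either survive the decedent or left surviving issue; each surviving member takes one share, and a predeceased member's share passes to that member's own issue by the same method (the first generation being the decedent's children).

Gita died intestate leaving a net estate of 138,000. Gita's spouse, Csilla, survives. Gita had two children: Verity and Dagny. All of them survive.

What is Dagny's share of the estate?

The spouse counts as an additional share at the children's level, so there are 3 primary shares of 46,000. Csilla takes one such share (46,000).
The children's combined portion (92,000) is divided into 2 shares of 46,000: Verity and Dagny each take 46,000.

Dagny receives 46,000.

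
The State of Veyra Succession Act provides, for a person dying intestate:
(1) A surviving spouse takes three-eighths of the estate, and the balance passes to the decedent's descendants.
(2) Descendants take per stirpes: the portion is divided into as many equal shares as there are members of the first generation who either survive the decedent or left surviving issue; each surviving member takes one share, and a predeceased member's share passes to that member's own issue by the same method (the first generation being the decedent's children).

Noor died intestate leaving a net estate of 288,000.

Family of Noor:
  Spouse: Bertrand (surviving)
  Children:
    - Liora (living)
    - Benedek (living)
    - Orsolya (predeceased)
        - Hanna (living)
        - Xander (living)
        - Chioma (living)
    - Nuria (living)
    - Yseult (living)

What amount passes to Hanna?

Bertrand takes three-eighths of 288,000 = 108,000. The remaining 180,000 passes to the descendants.
The descendants' portion (180,000) is divided into 5 shares of 36,000: Liora, Benedek, Nuria, and Yseult each take 36,000; Orsolya's 36,000 share passes to Orsolya's issue.
Orsolya's share (36,000) is divided into 3 shares of 12,000: Hanna, Xander, and Chioma each take 12,000.

Hanna receives 12,000.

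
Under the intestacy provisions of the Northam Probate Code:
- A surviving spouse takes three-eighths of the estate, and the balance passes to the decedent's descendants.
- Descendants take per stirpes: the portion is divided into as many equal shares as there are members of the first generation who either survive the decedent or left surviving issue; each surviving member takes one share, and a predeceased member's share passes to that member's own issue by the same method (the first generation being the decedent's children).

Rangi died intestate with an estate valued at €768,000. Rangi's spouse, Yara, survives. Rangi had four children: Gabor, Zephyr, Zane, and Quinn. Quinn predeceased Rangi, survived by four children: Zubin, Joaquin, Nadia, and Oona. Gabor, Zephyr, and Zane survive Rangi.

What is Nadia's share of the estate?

Yara takes three-eighths of €768,000 = €288,000. The remaining €480,000 passes to the descendants.
The descendants' portion (€480,000) is divided into 4 shares of €120,000: Gabor, Zephyr, and Zane each take €120,000; Quinn's €120,000 share passes to Quinn's issue.
Quinn's share (€120,000) is divided into 4 shares of €30,000: Zubin, Joaquin, Nadia, and Oona each take €30,000.

Nadia receives €30,000.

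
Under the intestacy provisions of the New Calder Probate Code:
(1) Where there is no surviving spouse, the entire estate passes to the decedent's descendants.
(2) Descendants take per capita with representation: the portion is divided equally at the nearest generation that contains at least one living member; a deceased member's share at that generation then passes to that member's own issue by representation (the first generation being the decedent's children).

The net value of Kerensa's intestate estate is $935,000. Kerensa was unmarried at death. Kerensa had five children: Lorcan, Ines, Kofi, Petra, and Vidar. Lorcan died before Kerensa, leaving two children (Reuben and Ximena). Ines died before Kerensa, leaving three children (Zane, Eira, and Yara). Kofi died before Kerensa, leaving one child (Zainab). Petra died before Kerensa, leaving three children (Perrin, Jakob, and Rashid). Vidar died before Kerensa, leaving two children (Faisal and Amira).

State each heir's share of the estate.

Reuben: $85,000; Ximena: $85,000; Zane: $85,000; Eira: $85,000; Yara: $85,000; Zainab: $85,000; Perrin: $85,000; Jakob: $85,000; Rashid: $85,000; Faisal: $85,000; Amira: $85,000

The entire $935,000 passes to the descendants.
No child survives, so the initial division is made at the grandchildren's generation.
That amount ($935,000) is divided into 11 shares of $85,000: Reuben, Ximena, Zane, Eira, Yara, Zainab, Perrin, Jakob, Rashid, Faisal, and Amira each take $85,000.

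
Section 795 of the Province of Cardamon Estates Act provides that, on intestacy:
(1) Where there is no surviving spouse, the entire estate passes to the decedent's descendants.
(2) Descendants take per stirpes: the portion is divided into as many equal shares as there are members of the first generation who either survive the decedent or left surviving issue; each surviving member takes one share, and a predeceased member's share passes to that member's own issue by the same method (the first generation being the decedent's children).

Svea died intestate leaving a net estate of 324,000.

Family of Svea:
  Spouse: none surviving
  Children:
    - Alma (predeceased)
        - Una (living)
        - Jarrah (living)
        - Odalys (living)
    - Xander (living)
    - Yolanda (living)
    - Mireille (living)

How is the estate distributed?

The entire 324,000 passes to the descendants.
That amount (324,000) is divided into 4 shares of 81,000: Xander, Yolanda, and Mireille each take 81,000; Alma's 81,000 share passes to Alma's issue.
Alma's share (81,000) is divided into 3 shares of 27,000: Una, Jarrah, and Odalys each take 27,000.

Una: 27,000; Jarrah: 27,000; Odalys: 27,000; Xander: 81,000; Yolanda: 81,000; Mireille: 81,000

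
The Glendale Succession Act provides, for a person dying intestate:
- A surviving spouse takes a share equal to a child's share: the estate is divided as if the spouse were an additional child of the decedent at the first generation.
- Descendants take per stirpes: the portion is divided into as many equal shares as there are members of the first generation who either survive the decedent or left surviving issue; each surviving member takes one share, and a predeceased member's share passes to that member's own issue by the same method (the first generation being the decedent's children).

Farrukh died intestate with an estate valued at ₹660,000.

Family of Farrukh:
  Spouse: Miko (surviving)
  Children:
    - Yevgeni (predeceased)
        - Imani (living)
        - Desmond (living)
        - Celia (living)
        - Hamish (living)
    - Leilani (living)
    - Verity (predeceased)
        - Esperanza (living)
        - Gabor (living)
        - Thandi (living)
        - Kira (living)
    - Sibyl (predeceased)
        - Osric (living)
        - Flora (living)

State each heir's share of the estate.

The spouse counts as an additional share at the children's level, so there are 5 primary shares of ₹132,000. Miko takes one such share (₹132,000).
The children's combined portion (₹528,000) is divided into 4 shares of ₹132,000: Leilani takes ₹132,000; Yevgeni's ₹132,000 share passes to Yevgeni's issue; Verity's ₹132,000 share passes to Verity's issue; Sibyl's ₹132,000 share passes to Sibyl's issue.
Yevgeni's share (₹132,000) is divided into 4 shares of ₹33,000: Imani, Desmond, Celia, and Hamish each take ₹33,000.
Verity's share (₹132,000) is divided into 4 shares of ₹33,000: Esperanza, Gabor, Thandi, and Kira each take ₹33,000.
Sibyl's share (₹132,000) is divided into 2 shares of ₹66,000: Osric and Flora each take ₹66,000.

Miko: ₹132,000; Imani: ₹33,000; Desmond: ₹33,000; Celia: ₹33,000; Hamish: ₹33,000; Leilani: ₹132,000; Esperanza: ₹33,000; Gabor: ₹33,000; Thandi: ₹33,000; Kira: ₹33,000; Osric: ₹66,000; Flora: ₹66,000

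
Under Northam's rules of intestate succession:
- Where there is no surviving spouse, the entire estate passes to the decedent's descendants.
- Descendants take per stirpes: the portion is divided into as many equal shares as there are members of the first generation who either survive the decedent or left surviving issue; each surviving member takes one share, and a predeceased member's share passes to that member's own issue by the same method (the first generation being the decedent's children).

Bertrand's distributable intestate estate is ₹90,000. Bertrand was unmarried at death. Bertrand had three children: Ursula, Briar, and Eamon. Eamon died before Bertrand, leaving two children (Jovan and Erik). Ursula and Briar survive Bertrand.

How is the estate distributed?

Ursula: ₹30,000; Briar: ₹30,000; Jovan: ₹15,000; Erik: ₹15,000

The entire ₹90,000 passes to the descendants.
That amount (₹90,000) is divided into 3 shares of ₹30,000: Ursula and Briar each take ₹30,000; Eamon's ₹30,000 share passes to Eamon's issue.
Eamon's share (₹30,000) is divided into 2 shares of ₹15,000: Jovan and Erik each take ₹15,000.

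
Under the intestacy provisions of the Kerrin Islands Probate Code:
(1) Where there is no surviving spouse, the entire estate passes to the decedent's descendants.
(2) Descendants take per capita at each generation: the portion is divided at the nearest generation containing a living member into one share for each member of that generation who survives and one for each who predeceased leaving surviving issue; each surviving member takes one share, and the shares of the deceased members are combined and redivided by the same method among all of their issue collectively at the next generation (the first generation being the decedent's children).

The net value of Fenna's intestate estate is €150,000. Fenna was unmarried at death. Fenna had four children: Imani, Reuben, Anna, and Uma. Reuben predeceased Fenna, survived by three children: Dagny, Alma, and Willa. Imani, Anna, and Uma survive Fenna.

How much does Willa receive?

Willa receives €12,500.

The entire €150,000 passes to the descendants.
That amount (€150,000) is divided at the children's generation into 4 shares of €37,500. Imani, Anna, and Uma each take €37,500. The remaining share for the deceased Reuben (€37,500) is carried to the next generation.
That pool (€37,500) is divided at the grandchildren's generation equally among Dagny, Alma, and Willa: €12,500 each.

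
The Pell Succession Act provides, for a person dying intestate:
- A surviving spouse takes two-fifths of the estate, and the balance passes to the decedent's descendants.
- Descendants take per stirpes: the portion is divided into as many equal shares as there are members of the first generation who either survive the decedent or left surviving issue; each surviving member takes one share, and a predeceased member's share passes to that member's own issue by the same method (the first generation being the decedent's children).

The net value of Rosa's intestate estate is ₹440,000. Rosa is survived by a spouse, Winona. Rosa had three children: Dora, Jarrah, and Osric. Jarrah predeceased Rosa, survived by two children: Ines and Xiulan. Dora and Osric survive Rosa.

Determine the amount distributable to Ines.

Winona takes two-fifths of ₹440,000 = ₹176,000. The remaining ₹264,000 passes to the descendants.
The descendants' portion (₹264,000) is divided into 3 shares of ₹88,000: Dora and Osric each take ₹88,000; Jarrah's ₹88,000 share passes to Jarrah's issue.
Jarrah's share (₹88,000) is divided into 2 shares of ₹44,000: Ines and Xiulan each take ₹44,000.

Ines receives ₹44,000.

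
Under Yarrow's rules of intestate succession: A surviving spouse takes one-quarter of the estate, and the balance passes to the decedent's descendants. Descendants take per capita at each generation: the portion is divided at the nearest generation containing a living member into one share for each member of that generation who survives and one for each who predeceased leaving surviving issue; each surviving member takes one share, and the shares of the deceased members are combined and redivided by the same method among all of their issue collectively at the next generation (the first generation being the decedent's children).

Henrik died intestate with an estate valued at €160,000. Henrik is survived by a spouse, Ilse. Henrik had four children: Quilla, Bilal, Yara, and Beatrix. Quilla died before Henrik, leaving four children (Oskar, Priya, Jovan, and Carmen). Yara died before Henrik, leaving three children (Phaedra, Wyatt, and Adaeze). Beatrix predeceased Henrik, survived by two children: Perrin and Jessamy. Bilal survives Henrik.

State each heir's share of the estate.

Ilse takes one-quarter of €160,000 = €40,000. The remaining €120,000 passes to the descendants.
The descendants' portion (€120,000) is divided at the children's generation into 4 shares of €30,000. Bilal takes €30,000. The 3 shares of the deceased (Quilla, Yara, and Beatrix) are combined into a pool of €90,000.
That pool (€90,000) is divided at the grandchildren's generation equally among Oskar, Priya, Jovan, Carmen, Phaedra, Wyatt, Adaeze, Perrin, and Jessamy: €10,000 each.

Ilse: €40,000; Oskar: €10,000; Priya: €10,000; Jovan: €10,000; Carmen: €10,000; Bilal: €30,000; Phaedra: €10,000; Wyatt: €10,000; Adaeze: €10,000; Perrin: €10,000; Jessamy: €10,000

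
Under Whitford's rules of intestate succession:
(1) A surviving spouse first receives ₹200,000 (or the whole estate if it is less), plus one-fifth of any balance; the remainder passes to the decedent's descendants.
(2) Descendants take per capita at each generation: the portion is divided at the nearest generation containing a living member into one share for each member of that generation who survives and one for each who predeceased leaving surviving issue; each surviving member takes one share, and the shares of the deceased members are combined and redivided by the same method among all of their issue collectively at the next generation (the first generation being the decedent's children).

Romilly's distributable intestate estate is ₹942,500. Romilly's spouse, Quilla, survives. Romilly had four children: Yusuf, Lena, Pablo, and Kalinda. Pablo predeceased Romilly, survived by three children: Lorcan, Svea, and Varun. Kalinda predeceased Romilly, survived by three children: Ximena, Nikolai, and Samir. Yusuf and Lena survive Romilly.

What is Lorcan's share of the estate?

Quilla first takes ₹200,000, leaving a balance of ₹742,500. Quilla then takes one-fifth of the balance (₹148,500), for a total of ₹348,500. The remaining ₹594,000 passes to the descendants.
The descendants' portion (₹594,000) is divided at the children's generation into 4 shares of ₹148,500. Yusuf and Lena each take ₹148,500. The 2 shares of the deceased (Pablo and Kalinda) are combined into a pool of ₹297,000.
That pool (₹297,000) is divided at the grandchildren's generation equally among Lorcan, Svea, Varun, Ximena, Nikolai, and Samir: ₹49,500 each.

Lorcan receives ₹49,500.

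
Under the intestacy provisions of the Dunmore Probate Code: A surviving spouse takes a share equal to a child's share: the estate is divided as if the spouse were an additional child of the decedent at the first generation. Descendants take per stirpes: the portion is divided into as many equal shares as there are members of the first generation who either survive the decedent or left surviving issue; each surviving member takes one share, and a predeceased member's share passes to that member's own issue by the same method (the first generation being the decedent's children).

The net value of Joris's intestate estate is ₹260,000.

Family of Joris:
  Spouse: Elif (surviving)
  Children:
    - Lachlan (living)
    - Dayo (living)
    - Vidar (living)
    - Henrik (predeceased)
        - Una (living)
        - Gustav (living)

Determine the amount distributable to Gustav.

Gustav receives ₹26,000.

The spouse counts as an additional share at the children's level, so there are 5 primary shares of ₹52,000. Elif takes one such share (₹52,000).
The children's combined portion (₹208,000) is divided into 4 shares of ₹52,000: Lachlan, Dayo, and Vidar each take ₹52,000; Henrik's ₹52,000 share passes to Henrik's issue.
Henrik's share (₹52,000) is divided into 2 shares of ₹26,000: Una and Gustav each take ₹26,000.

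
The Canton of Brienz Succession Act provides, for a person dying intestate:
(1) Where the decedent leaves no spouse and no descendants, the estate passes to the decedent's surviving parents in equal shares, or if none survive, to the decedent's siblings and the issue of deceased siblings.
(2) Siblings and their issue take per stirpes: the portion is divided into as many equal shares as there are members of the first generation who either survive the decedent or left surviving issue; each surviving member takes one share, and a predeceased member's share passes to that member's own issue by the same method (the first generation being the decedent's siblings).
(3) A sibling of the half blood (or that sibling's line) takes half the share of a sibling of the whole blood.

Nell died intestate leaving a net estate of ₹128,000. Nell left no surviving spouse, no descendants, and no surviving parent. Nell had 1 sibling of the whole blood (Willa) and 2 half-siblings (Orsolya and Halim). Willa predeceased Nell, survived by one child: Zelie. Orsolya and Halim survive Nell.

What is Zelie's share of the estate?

Zelie receives ₹64,000.

The entire ₹128,000 passes to the siblings and their issue.
Counting each half-blood sibling's line as half a unit, there are 2 units in ₹128,000, so one unit is ₹64,000. Whole-blood lines (Willa) take ₹64,000 each; half-blood lines (Orsolya and Halim) take ₹32,000 each.
Willa's share (₹64,000) passes entirely to Zelie.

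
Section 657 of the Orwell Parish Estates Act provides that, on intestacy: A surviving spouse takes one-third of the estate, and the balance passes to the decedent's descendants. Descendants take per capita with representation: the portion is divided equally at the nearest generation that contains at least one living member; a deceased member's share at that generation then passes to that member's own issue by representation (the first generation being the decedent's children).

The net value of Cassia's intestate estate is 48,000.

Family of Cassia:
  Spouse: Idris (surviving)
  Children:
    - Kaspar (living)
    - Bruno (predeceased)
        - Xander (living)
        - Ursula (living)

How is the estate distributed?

Idris takes one-third of 48,000 = 16,000. The remaining 32,000 passes to the descendants.
The descendants' portion (32,000) is divided into 2 shares of 16,000: Kaspar takes 16,000; Bruno's 16,000 share passes to Bruno's issue.
Bruno's share (16,000) is divided into 2 shares of 8,000: Xander and Ursula each take 8,000.

Idris: 16,000; Kaspar: 16,000; Xander: 8,000; Ursula: 8,000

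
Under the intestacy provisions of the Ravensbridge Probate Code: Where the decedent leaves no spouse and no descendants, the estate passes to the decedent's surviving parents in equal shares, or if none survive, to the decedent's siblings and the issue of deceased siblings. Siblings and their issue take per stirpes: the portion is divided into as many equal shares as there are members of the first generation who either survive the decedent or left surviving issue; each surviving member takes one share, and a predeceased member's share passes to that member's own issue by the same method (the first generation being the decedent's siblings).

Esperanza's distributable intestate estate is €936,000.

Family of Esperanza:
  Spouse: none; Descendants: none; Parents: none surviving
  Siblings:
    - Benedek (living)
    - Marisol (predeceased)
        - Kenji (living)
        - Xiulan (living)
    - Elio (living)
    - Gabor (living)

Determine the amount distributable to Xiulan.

Xiulan receives €117,000.

The entire €936,000 passes to the siblings and their issue.
That amount (€936,000) is divided into 4 shares of €234,000: Benedek, Elio, and Gabor each take €234,000; Marisol's €234,000 share passes to Marisol's issue.
Marisol's share (€234,000) is divided into 2 shares of €117,000: Kenji and Xiulan each take €117,000.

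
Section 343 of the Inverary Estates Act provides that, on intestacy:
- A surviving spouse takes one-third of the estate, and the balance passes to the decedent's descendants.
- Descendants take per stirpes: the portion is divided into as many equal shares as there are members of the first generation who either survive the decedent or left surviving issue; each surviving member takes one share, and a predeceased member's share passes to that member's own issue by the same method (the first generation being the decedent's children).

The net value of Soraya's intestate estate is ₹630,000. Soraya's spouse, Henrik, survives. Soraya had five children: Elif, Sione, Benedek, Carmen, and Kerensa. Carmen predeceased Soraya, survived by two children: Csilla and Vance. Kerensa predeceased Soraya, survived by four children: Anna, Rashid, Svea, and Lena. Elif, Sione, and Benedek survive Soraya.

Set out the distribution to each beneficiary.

Henrik takes one-third of ₹630,000 = ₹210,000. The remaining ₹420,000 passes to the descendants.
The descendants' portion (₹420,000) is divided into 5 shares of ₹84,000: Elif, Sione, and Benedek each take ₹84,000; Carmen's ₹84,000 share passes to Carmen's issue; Kerensa's ₹84,000 share passes to Kerensa's issue.
Carmen's share (₹84,000) is divided into 2 shares of ₹42,000: Csilla and Vance each take ₹42,000.
Kerensa's share (₹84,000) is divided into 4 shares of ₹21,000: Anna, Rashid, Svea, and Lena each take ₹21,000.

Henrik: ₹210,000; Elif: ₹84,000; Sione: ₹84,000; Benedek: ₹84,000; Csilla: ₹42,000; Vance: ₹42,000; Anna: ₹21,000; Rashid: ₹21,000; Svea: ₹21,000; Lena: ₹21,000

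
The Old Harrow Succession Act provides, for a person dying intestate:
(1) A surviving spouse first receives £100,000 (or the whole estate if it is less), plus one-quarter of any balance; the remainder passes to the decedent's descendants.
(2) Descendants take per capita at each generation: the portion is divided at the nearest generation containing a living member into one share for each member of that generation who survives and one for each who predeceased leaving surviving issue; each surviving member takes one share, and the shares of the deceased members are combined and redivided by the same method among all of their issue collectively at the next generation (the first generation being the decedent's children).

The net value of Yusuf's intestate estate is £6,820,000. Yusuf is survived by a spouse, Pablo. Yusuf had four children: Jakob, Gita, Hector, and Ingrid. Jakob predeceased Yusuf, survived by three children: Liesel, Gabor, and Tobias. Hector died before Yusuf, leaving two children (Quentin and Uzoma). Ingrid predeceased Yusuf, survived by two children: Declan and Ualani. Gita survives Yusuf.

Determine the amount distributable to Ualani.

Pablo first takes £100,000, leaving a balance of £6,720,000. Pablo then takes one-quarter of the balance (£1,680,000), for a total of £1,780,000. The remaining £5,040,000 passes to the descendants.
The descendants' portion (£5,040,000) is divided at the children's generation into 4 shares of £1,260,000. Gita takes £1,260,000. The 3 shares of the deceased (Jakob, Hector, and Ingrid) are combined into a pool of £3,780,000.
That pool (£3,780,000) is divided at the grandchildren's generation equally among Liesel, Gabor, Tobias, Quentin, Uzoma, Declan, and Ualani: £540,000 each.

Ualani receives £540,000.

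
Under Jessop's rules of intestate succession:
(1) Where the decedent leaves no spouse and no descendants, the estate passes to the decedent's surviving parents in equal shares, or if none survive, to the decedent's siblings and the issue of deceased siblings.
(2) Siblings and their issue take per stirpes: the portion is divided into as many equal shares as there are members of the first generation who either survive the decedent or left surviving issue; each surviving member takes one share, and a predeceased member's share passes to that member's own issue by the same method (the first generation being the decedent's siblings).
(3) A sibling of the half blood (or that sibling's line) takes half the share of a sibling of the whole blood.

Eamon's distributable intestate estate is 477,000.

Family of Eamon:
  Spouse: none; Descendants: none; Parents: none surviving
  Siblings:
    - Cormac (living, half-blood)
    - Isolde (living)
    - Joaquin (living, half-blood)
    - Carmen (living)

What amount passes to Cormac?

Cormac receives 79,500.

The entire 477,000 passes to the siblings and their issue.
Counting each half-blood sibling's line as half a unit, there are 3 units in 477,000, so one unit is 159,000. Whole-blood lines (Isolde and Carmen) take 159,000 each; half-blood lines (Cormac and Joaquin) take 79,500 each.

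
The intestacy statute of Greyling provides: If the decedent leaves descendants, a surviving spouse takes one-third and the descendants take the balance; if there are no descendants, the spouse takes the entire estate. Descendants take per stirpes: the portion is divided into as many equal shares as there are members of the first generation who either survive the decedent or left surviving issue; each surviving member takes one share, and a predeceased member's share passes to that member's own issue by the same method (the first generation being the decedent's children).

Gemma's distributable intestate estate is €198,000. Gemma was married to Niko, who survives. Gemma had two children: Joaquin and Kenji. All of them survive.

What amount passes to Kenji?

Niko takes one-third of €198,000 = €66,000. The remaining €132,000 passes to the descendants.
The descendants' portion (€132,000) is divided into 2 shares of €66,000: Joaquin and Kenji each take €66,000.

Kenji receives €66,000.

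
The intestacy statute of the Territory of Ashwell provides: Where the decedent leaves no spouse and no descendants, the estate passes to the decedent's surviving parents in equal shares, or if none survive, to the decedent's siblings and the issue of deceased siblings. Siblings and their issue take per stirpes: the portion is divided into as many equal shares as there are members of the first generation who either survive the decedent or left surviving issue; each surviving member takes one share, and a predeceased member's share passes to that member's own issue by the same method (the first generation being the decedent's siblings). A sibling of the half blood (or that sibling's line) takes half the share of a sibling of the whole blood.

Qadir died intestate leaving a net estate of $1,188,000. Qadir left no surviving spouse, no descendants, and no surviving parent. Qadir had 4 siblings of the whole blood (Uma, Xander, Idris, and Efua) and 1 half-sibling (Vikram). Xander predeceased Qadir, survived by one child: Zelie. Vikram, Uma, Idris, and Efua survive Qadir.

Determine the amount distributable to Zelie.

Zelie receives $264,000.

The entire $1,188,000 passes to the siblings and their issue.
Counting each half-blood sibling's line as half a unit, there are 9/2 units in $1,188,000, so one unit is $264,000. Whole-blood lines (Uma, Xander, Idris, and Efua) take $264,000 each; half-blood lines (Vikram) take $132,000 each.
Xander's share ($264,000) passes entirely to Zelie.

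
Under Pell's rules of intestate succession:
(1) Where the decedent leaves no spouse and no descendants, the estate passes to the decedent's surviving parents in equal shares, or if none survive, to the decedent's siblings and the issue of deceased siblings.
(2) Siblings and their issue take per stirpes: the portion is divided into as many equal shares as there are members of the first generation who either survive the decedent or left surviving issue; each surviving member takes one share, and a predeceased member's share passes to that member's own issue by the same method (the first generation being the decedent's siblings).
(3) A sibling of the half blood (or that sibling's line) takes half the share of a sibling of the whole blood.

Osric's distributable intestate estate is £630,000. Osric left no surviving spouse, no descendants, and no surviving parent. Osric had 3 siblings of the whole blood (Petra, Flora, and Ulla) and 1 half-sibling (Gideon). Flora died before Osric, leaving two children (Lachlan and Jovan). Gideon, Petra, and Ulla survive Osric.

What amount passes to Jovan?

Jovan receives £90,000.

The entire £630,000 passes to the siblings and their issue.
Counting each half-blood sibling's line as half a unit, there are 7/2 units in £630,000, so one unit is £180,000. Whole-blood lines (Petra, Flora, and Ulla) take £180,000 each; half-blood lines (Gideon) take £90,000 each.
Flora's share (£180,000) is divided into 2 shares of £90,000: Lachlan and Jovan each take £90,000.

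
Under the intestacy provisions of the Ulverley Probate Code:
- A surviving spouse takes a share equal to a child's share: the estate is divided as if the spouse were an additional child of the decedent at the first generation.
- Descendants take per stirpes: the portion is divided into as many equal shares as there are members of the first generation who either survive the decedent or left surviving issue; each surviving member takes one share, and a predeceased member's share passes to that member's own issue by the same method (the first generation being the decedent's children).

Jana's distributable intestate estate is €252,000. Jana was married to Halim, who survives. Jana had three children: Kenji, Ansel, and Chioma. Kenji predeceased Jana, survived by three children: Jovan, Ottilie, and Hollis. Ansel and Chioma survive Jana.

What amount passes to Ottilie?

The spouse counts as an additional share at the children's level, so there are 4 primary shares of €63,000. Halim takes one such share (€63,000).
The children's combined portion (€189,000) is divided into 3 shares of €63,000: Ansel and Chioma each take €63,000; Kenji's €63,000 share passes to Kenji's issue.
Kenji's share (€63,000) is divided into 3 shares of €21,000: Jovan, Ottilie, and Hollis each take €21,000.

Ottilie receives €21,000.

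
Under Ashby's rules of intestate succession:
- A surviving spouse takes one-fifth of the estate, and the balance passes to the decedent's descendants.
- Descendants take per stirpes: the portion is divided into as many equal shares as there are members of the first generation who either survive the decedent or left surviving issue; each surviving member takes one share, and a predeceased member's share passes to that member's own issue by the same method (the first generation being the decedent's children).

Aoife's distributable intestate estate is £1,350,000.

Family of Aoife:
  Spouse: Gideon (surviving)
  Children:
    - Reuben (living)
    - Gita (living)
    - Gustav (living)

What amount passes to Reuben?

Gideon takes one-fifth of £1,350,000 = £270,000. The remaining £1,080,000 passes to the descendants.
The descendants' portion (£1,080,000) is divided into 3 shares of £360,000: Reuben, Gita, and Gustav each take £360,000.

Reuben receives £360,000.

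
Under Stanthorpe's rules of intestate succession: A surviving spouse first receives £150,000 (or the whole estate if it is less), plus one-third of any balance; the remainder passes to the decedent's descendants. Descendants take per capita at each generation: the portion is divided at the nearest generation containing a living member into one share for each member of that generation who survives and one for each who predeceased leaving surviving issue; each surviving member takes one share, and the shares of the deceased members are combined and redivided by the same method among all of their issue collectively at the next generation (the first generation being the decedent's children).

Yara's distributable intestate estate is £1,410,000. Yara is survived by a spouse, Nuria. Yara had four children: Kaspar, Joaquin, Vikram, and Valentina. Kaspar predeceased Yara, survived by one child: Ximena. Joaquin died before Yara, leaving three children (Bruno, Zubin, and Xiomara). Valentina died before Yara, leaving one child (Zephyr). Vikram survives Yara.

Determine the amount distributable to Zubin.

Zubin receives £126,000.

Nuria first takes £150,000, leaving a balance of £1,260,000. Nuria then takes one-third of the balance (£420,000), for a total of £570,000. The remaining £840,000 passes to the descendants.
The descendants' portion (£840,000) is divided at the children's generation into 4 shares of £210,000. Vikram takes £210,000. The 3 shares of the deceased (Kaspar, Joaquin, and Valentina) are combined into a pool of £630,000.
That pool (£630,000) is divided at the grandchildren's generation equally among Ximena, Bruno, Zubin, Xiomara, and Zephyr: £126,000 each.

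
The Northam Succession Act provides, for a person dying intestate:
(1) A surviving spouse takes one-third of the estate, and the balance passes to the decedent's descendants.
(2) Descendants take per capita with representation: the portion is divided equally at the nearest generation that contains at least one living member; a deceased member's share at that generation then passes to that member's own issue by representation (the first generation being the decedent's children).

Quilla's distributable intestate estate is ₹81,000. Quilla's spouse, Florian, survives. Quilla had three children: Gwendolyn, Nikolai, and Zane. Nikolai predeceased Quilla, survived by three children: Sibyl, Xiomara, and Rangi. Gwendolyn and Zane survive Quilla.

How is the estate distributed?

Florian: ₹27,000; Gwendolyn: ₹18,000; Sibyl: ₹6,000; Xiomara: ₹6,000; Rangi: ₹6,000; Zane: ₹18,000

Florian takes one-third of ₹81,000 = ₹27,000. The remaining ₹54,000 passes to the descendants.
The descendants' portion (₹54,000) is divided into 3 shares of ₹18,000: Gwendolyn and Zane each take ₹18,000; Nikolai's ₹18,000 share passes to Nikolai's issue.
Nikolai's share (₹18,000) is divided into 3 shares of ₹6,000: Sibyl, Xiomara, and Rangi each take ₹6,000.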